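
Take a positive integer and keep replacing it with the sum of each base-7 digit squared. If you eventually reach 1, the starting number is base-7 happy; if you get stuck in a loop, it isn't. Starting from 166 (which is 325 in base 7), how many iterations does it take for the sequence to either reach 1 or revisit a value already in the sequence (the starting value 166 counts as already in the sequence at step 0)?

166 = (3,2,5)_7 → 3² + 2² + 5² = 9 + 4 + 25 = 38
38 = (5,3)_7 → 5² + 3² = 25 + 9 = 34
34 = (4,6)_7 → 4² + 6² = 16 + 36 = 52
52 = (1,0,3)_7 → 1² + 0² + 3² = 1 + 0 + 9 = 10
10 = (1,3)_7 → 1² + 3² = 1 + 9 = 10  — 10 repeats.
That took 5 steps.

5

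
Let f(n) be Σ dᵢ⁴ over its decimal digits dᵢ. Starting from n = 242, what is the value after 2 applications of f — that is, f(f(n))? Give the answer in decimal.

242 → 288
288 → 8208

8208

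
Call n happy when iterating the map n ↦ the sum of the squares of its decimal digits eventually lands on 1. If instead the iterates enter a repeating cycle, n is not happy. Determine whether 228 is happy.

not happy

228 → 2² + 2² + 8² = 72
72 → 7² + 2² = 53
53 → 5² + 3² = 34
34 → 3² + 4² = 25
25 → 2² + 5² = 29
29 → 2² + 9² = 85
85 → 8² + 5² = 89
89 → 8² + 9² = 145
145 → 1² + 4² + 5² = 42
42 → 4² + 2² = 20
20 → 2² + 0² = 4
4 → 4² = 16
16 → 1² + 6² = 37
37 → 3² + 7² = 58
58 → 5² + 8² = 89  — 89 already seen; the sequence cycles without reaching 1.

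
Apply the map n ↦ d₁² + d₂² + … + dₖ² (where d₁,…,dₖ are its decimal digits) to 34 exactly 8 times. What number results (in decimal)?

34 → 3² + 4² = 9 + 16 = 25
25 → 2² + 5² = 4 + 25 = 29
29 → 2² + 9² = 4 + 81 = 85
85 → 8² + 5² = 64 + 25 = 89
89 → 8² + 9² = 64 + 81 = 145
145 → 1² + 4² + 5² = 1 + 16 + 25 = 42
42 → 4² + 2² = 16 + 4 = 20
20 → 2² + 0² = 4 + 0 = 4

4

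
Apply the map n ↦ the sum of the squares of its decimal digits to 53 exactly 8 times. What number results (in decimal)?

20

53 → 5² + 3² = 25 + 9 = 34
34 → 3² + 4² = 9 + 16 = 25
25 → 2² + 5² = 4 + 25 = 29
29 → 2² + 9² = 4 + 81 = 85
85 → 8² + 5² = 64 + 25 = 89
89 → 8² + 9² = 64 + 81 = 145
145 → 1² + 4² + 5² = 1 + 16 + 25 = 42
42 → 4² + 2² = 16 + 4 = 20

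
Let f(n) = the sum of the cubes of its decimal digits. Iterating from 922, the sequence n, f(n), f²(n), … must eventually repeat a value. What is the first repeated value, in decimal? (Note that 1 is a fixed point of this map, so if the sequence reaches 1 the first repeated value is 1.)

922 → 9³ + 2³ + 2³ = 745
745 → 7³ + 4³ + 5³ = 532
532 → 5³ + 3³ + 2³ = 160
160 → 1³ + 6³ + 0³ = 217
217 → 2³ + 1³ + 7³ = 352
352 → 3³ + 5³ + 2³ = 160  — 160 already appeared earlier.

160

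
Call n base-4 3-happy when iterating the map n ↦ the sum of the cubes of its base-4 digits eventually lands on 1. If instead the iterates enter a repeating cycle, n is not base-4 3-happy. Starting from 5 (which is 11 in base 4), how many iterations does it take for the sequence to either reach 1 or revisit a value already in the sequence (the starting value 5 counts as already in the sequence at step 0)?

3

5 = (1,1)_4 → 1³ + 1³ = 2
2 = (2)_4 → 2³ = 8
8 = (2,0)_4 → 2³ + 0³ = 8  — 8 repeats.
That took 3 steps.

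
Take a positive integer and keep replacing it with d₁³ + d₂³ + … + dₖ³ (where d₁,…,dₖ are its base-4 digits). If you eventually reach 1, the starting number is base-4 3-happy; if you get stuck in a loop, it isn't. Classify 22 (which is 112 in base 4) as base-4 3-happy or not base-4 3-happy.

base-4 3-happy

22 = (1,1,2)_4 → 10
10 = (2,2)_4 → 16
16 = (1,0,0)_4 → 1  — reached 1.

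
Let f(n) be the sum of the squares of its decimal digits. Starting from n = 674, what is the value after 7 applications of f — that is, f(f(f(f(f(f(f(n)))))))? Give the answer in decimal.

674 → 6² + 7² + 4² = 101
101 → 1² + 0² + 1² = 2
2 → 2² = 4
4 → 4² = 16
16 → 1² + 6² = 37
37 → 3² + 7² = 58
58 → 5² + 8² = 89

89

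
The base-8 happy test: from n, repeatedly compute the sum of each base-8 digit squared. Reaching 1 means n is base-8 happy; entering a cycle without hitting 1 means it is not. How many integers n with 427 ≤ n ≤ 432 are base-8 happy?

427: 427 → 70 → 37 → 41 → 26 → 13 → 26  (repeats 26)
428: 428 → 77 → 27 → 18 → 8 → 1  (reaches 1)
429: 429 → 86 → 41 → 26 → 13 → 26  (repeats 26)
430: 430 → 97 → 18 → 8 → 1  (reaches 1)
431: 431 → 110 → 62 → 85 → 30 → 45 → 50 → 40 → 25 → 10 → 5 → 25  (repeats 25)
432: 432 → 72 → 2 → 4 → 16 → 4  (repeats 4)
base-8 happy: 428, 430

2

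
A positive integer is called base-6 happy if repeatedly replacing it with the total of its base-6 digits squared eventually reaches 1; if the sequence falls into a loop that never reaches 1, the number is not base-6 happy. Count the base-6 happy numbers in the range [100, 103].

1

100: 100 → 36 → 1  (reaches 1)
101: 101 → 45 → 11 → 26 → 20 → 13 → 5 → 25 → 17 → 29 → 41 → 26  (repeats 26)
102: 102 → 29 → 41 → 26 → 20 → 13 → 5 → 25 → 17 → 29  (repeats 29)
103: 103 → 30 → 25 → 17 → 29 → 41 → 26 → 20 → 13 → 5 → 25  (repeats 25)
base-6 happy: 100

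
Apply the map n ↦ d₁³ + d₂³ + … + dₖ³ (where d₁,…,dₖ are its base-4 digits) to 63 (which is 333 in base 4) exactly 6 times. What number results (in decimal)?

9

63 = (3,3,3)_4 → 3³ + 3³ + 3³ = 27 + 27 + 27 = 81
81 = (1,1,0,1)_4 → 1³ + 1³ + 0³ + 1³ = 1 + 1 + 0 + 1 = 3
3 = (3)_4 → 3³ = 27
27 = (1,2,3)_4 → 1³ + 2³ + 3³ = 1 + 8 + 27 = 36
36 = (2,1,0)_4 → 2³ + 1³ + 0³ = 8 + 1 + 0 = 9
9 = (2,1)_4 → 2³ + 1³ = 8 + 1 = 9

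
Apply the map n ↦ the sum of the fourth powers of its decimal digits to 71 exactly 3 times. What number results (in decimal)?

8208

71 → 7⁴ + 1⁴ = 2401 + 1 = 2402
2402 → 2⁴ + 4⁴ + 0⁴ + 2⁴ = 16 + 256 + 0 + 16 = 288
288 → 2⁴ + 8⁴ + 8⁴ = 16 + 4096 + 4096 = 8208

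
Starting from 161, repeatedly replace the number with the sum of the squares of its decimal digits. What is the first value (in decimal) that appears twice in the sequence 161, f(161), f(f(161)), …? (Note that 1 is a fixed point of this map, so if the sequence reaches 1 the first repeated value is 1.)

161 → 1² + 6² + 1² = 38
38 → 3² + 8² = 73
73 → 7² + 3² = 58
58 → 5² + 8² = 89
89 → 8² + 9² = 145
145 → 1² + 4² + 5² = 42
42 → 4² + 2² = 20
20 → 2² + 0² = 4
4 → 4² = 16
16 → 1² + 6² = 37
37 → 3² + 7² = 58  — 58 already appeared earlier.

58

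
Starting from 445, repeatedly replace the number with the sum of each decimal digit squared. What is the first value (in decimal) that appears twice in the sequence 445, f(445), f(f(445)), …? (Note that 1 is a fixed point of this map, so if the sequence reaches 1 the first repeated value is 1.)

445 → 4² + 4² + 5² = 57
57 → 5² + 7² = 74
74 → 7² + 4² = 65
65 → 6² + 5² = 61
61 → 6² + 1² = 37
37 → 3² + 7² = 58
58 → 5² + 8² = 89
89 → 8² + 9² = 145
145 → 1² + 4² + 5² = 42
42 → 4² + 2² = 20
20 → 2² + 0² = 4
4 → 4² = 16
16 → 1² + 6² = 37  — 37 already appeared earlier.

37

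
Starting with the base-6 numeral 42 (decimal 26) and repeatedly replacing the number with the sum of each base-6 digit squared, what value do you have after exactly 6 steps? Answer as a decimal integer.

26 = (4,2)_6 → 4² + 2² = 20
20 = (3,2)_6 → 3² + 2² = 13
13 = (2,1)_6 → 2² + 1² = 5
5 = (5)_6 → 5² = 25
25 = (4,1)_6 → 4² + 1² = 17
17 = (2,5)_6 → 2² + 5² = 29

29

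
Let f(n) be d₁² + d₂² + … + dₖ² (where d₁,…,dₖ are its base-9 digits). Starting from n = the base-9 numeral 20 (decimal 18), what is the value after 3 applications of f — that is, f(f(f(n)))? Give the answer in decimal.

18 = (2,0)_9 → 2² + 0² = 4 + 0 = 4
4 = (4)_9 → 4² = 16
16 = (1,7)_9 → 1² + 7² = 1 + 49 = 50

50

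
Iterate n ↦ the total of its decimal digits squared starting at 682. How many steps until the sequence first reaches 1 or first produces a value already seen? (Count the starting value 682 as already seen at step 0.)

15

682 → 6² + 8² + 2² = 36 + 64 + 4 = 104
104 → 1² + 0² + 4² = 1 + 0 + 16 = 17
17 → 1² + 7² = 1 + 49 = 50
50 → 5² + 0² = 25 + 0 = 25
25 → 2² + 5² = 4 + 25 = 29
29 → 2² + 9² = 4 + 81 = 85
85 → 8² + 5² = 64 + 25 = 89
89 → 8² + 9² = 64 + 81 = 145
145 → 1² + 4² + 5² = 1 + 16 + 25 = 42
42 → 4² + 2² = 16 + 4 = 20
20 → 2² + 0² = 4 + 0 = 4
4 → 4² = 16
16 → 1² + 6² = 1 + 36 = 37
37 → 3² + 7² = 9 + 49 = 58
58 → 5² + 8² = 25 + 64 = 89  — 89 repeats.
That took 15 steps.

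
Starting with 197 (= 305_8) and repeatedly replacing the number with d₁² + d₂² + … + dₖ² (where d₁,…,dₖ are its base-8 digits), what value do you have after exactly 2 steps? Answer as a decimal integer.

20

197 = (3,0,5)_8 → 3² + 0² + 5² = 34
34 = (4,2)_8 → 4² + 2² = 20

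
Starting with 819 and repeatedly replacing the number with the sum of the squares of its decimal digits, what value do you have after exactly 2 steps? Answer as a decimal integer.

53

819 → 8² + 1² + 9² = 146
146 → 1² + 4² + 6² = 53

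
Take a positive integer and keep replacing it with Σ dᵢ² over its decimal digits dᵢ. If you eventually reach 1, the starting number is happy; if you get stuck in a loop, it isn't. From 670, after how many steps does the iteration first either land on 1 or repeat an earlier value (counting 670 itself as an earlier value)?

10

670 → 6² + 7² + 0² = 85
85 → 8² + 5² = 89
89 → 8² + 9² = 145
145 → 1² + 4² + 5² = 42
42 → 4² + 2² = 20
20 → 2² + 0² = 4
4 → 4² = 16
16 → 1² + 6² = 37
37 → 3² + 7² = 58
58 → 5² + 8² = 89  — 89 repeats.
That took 10 steps.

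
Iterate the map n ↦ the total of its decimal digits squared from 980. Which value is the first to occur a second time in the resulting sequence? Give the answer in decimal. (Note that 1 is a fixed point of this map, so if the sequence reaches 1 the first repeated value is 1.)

145

980 → 9² + 8² + 0² = 81 + 64 + 0 = 145
145 → 1² + 4² + 5² = 1 + 16 + 25 = 42
42 → 4² + 2² = 16 + 4 = 20
20 → 2² + 0² = 4 + 0 = 4
4 → 4² = 16
16 → 1² + 6² = 1 + 36 = 37
37 → 3² + 7² = 9 + 49 = 58
58 → 5² + 8² = 25 + 64 = 89
89 → 8² + 9² = 64 + 81 = 145  — 145 already appeared earlier.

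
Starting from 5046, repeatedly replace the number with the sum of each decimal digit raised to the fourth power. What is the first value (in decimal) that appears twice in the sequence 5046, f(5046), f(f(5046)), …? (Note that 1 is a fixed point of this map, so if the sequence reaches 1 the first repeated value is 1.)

2178

5046 → 5⁴ + 0⁴ + 4⁴ + 6⁴ = 625 + 0 + 256 + 1296 = 2177
2177 → 2⁴ + 1⁴ + 7⁴ + 7⁴ = 16 + 1 + 2401 + 2401 = 4819
4819 → 4⁴ + 8⁴ + 1⁴ + 9⁴ = 256 + 4096 + 1 + 6561 = 10914
10914 → 1⁴ + 0⁴ + 9⁴ + 1⁴ + 4⁴ = 1 + 0 + 6561 + 1 + 256 = 6819
6819 → 6⁴ + 8⁴ + 1⁴ + 9⁴ = 1296 + 4096 + 1 + 6561 = 11954
11954 → 1⁴ + 1⁴ + 9⁴ + 5⁴ + 4⁴ = 1 + 1 + 6561 + 625 + 256 = 7444
7444 → 7⁴ + 4⁴ + 4⁴ + 4⁴ = 2401 + 256 + 256 + 256 = 3169
3169 → 3⁴ + 1⁴ + 6⁴ + 9⁴ = 81 + 1 + 1296 + 6561 = 7939
7939 → 7⁴ + 9⁴ + 3⁴ + 9⁴ = 2401 + 6561 + 81 + 6561 = 15604
15604 → 1⁴ + 5⁴ + 6⁴ + 0⁴ + 4⁴ = 1 + 625 + 1296 + 0 + 256 = 2178
2178 → 2⁴ + 1⁴ + 7⁴ + 8⁴ = 16 + 1 + 2401 + 4096 = 6514
6514 → 6⁴ + 5⁴ + 1⁴ + 4⁴ = 1296 + 625 + 1 + 256 = 2178  — 2178 already appeared earlier.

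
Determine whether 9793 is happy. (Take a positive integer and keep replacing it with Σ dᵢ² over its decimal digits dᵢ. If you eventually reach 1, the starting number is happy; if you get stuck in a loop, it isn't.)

not happy

9793 → 9² + 7² + 9² + 3² = 220
220 → 2² + 2² + 0² = 8
8 → 8² = 64
64 → 6² + 4² = 52
52 → 5² + 2² = 29
29 → 2² + 9² = 85
85 → 8² + 5² = 89
89 → 8² + 9² = 145
145 → 1² + 4² + 5² = 42
42 → 4² + 2² = 20
20 → 2² + 0² = 4
4 → 4² = 16
16 → 1² + 6² = 37
37 → 3² + 7² = 58
58 → 5² + 8² = 89  — 89 already seen; the sequence cycles without reaching 1.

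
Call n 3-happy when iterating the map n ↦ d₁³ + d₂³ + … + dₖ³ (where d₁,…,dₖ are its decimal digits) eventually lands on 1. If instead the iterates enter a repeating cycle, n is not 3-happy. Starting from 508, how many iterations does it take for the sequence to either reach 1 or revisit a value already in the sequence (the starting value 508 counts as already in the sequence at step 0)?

508 → 5³ + 0³ + 8³ = 637
637 → 6³ + 3³ + 7³ = 586
586 → 5³ + 8³ + 6³ = 853
853 → 8³ + 5³ + 3³ = 664
664 → 6³ + 6³ + 4³ = 496
496 → 4³ + 9³ + 6³ = 1009
1009 → 1³ + 0³ + 0³ + 9³ = 730
730 → 7³ + 3³ + 0³ = 370
370 → 3³ + 7³ + 0³ = 370  — 370 repeats.
That took 9 steps.

9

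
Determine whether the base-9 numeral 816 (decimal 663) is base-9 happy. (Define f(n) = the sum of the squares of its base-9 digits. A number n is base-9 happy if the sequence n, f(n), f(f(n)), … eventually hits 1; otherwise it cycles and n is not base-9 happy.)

663 = (8,1,6)_9 → 8² + 1² + 6² = 64 + 1 + 36 = 101
101 = (1,2,2)_9 → 1² + 2² + 2² = 1 + 4 + 4 = 9
9 = (1,0)_9 → 1² + 0² = 1 + 0 = 1  — reached 1.

base-9 happy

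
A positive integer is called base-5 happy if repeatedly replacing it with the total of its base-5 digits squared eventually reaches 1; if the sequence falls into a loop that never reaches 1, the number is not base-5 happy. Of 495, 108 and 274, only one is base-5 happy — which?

495

495: 495 → 41 → 11 → 5 → 1  — reaches 1 (base-5 happy)
108: 108 → 26 → 2 → 4 → 16 → 10 → 4  — repeats 4 (not base-5 happy)
274: 274 → 36 → 6 → 2 → 4 → 16 → 10 → 4  — repeats 4 (not base-5 happy)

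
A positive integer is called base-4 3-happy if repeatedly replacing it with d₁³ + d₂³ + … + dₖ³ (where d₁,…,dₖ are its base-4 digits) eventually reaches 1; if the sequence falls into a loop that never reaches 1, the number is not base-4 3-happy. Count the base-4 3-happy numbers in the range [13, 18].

1

13: 13 → 28 → 28  — not base-4 3-happy
14: 14 → 35 → 35  — not base-4 3-happy
15: 15 → 54 → 36 → 9 → 9  — not base-4 3-happy
16: 16 → 1  — base-4 3-happy
17: 17 → 2 → 8 → 8  — not base-4 3-happy
18: 18 → 9 → 9  — not base-4 3-happy
base-4 3-happy: 16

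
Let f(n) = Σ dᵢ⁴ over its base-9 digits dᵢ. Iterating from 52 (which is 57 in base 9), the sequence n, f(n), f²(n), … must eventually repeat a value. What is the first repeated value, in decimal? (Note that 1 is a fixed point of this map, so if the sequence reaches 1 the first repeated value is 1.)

52 = (5,7)_9 → 5⁴ + 7⁴ = 3026
3026 = (4,1,3,2)_9 → 4⁴ + 1⁴ + 3⁴ + 2⁴ = 354
354 = (4,3,3)_9 → 4⁴ + 3⁴ + 3⁴ = 418
418 = (5,1,4)_9 → 5⁴ + 1⁴ + 4⁴ = 882
882 = (1,1,8,0)_9 → 1⁴ + 1⁴ + 8⁴ + 0⁴ = 4098
4098 = (5,5,5,3)_9 → 5⁴ + 5⁴ + 5⁴ + 3⁴ = 1956
1956 = (2,6,1,3)_9 → 2⁴ + 6⁴ + 1⁴ + 3⁴ = 1394
1394 = (1,8,1,8)_9 → 1⁴ + 8⁴ + 1⁴ + 8⁴ = 8194
8194 = (1,2,2,1,4)_9 → 1⁴ + 2⁴ + 2⁴ + 1⁴ + 4⁴ = 290
290 = (3,5,2)_9 → 3⁴ + 5⁴ + 2⁴ = 722
722 = (8,8,2)_9 → 8⁴ + 8⁴ + 2⁴ = 8208
8208 = (1,2,2,3,0)_9 → 1⁴ + 2⁴ + 2⁴ + 3⁴ + 0⁴ = 114
114 = (1,3,6)_9 → 1⁴ + 3⁴ + 6⁴ = 1378
1378 = (1,8,0,1)_9 → 1⁴ + 8⁴ + 0⁴ + 1⁴ = 4098  — 4098 already appeared earlier.

4098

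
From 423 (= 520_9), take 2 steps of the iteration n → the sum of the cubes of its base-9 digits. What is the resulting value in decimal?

423 = (5,2,0)_9 → 5³ + 2³ + 0³ = 133
133 = (1,5,7)_9 → 1³ + 5³ + 7³ = 469

469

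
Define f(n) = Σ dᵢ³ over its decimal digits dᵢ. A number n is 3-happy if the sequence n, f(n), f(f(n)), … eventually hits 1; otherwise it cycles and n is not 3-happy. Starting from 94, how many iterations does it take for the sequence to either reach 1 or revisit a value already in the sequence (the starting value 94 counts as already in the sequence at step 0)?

94 → 9³ + 4³ = 729 + 64 = 793
793 → 7³ + 9³ + 3³ = 343 + 729 + 27 = 1099
1099 → 1³ + 0³ + 9³ + 9³ = 1 + 0 + 729 + 729 = 1459
1459 → 1³ + 4³ + 5³ + 9³ = 1 + 64 + 125 + 729 = 919
919 → 9³ + 1³ + 9³ = 729 + 1 + 729 = 1459  — 1459 repeats.
That took 5 steps.

5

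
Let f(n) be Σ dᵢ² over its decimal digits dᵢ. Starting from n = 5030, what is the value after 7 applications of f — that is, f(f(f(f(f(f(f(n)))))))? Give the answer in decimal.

42

5030 → 34
34 → 25
25 → 29
29 → 85
85 → 89
89 → 145
145 → 42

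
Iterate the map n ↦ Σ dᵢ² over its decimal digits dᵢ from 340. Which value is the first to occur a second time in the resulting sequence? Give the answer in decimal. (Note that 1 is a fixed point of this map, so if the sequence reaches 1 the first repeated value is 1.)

89

340 → 3² + 4² + 0² = 9 + 16 + 0 = 25
25 → 2² + 5² = 4 + 25 = 29
29 → 2² + 9² = 4 + 81 = 85
85 → 8² + 5² = 64 + 25 = 89
89 → 8² + 9² = 64 + 81 = 145
145 → 1² + 4² + 5² = 1 + 16 + 25 = 42
42 → 4² + 2² = 16 + 4 = 20
20 → 2² + 0² = 4 + 0 = 4
4 → 4² = 16
16 → 1² + 6² = 1 + 36 = 37
37 → 3² + 7² = 9 + 49 = 58
58 → 5² + 8² = 25 + 64 = 89  — 89 already appeared earlier.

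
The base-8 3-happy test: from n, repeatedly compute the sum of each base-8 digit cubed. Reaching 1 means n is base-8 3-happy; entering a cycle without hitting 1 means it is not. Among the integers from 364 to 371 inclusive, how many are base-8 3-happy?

364: 364 → 314 → 415 → 586 → 11 → 28 → 91 → 55 → 559 → 469 → 476 → 434 → 440 → 559  (repeats 559)
365: 365 → 375 → 684 → 198 → 243 → 270 → 281 → 92 → 92  (repeats 92)
366: 366 → 466 → 359 → 532 → 73 → 3 → 27 → 54 → 432 → 432  (repeats 432)
367: 367 → 593 → 11 → 28 → 91 → 55 → 559 → 469 → 476 → 434 → 440 → 559  (repeats 559)
368: 368 → 341 → 258 → 72 → 2 → 8 → 1  (reaches 1)
369: 369 → 342 → 349 → 277 → 197 → 152 → 35 → 91 → 55 → 559 → 469 → 476 → 434 → 440 → 559  (repeats 559)
370: 370 → 349 → 277 → 197 → 152 → 35 → 91 → 55 → 559 → 469 → 476 → 434 → 440 → 559  (repeats 559)
371: 371 → 368 → 341 → 258 → 72 → 2 → 8 → 1  (reaches 1)
base-8 3-happy: 368, 371

2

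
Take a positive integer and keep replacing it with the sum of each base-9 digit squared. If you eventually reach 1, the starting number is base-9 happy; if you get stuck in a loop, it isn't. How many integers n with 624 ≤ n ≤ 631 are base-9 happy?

1

624: 624 → 94 → 18 → 4 → 16 → 50 → 50  (repeats 50)
625: 625 → 101 → 9 → 1  (reaches 1)
626: 626 → 110 → 14 → 26 → 68 → 74 → 68  (repeats 68)
627: 627 → 121 → 33 → 45 → 25 → 53 → 89 → 65 → 53  (repeats 53)
628: 628 → 134 → 90 → 2 → 4 → 16 → 50 → 50  (repeats 50)
629: 629 → 149 → 75 → 73 → 65 → 53 → 89 → 65  (repeats 65)
630: 630 → 98 → 66 → 58 → 52 → 74 → 68 → 74  (repeats 74)
631: 631 → 99 → 5 → 25 → 53 → 89 → 65 → 53  (repeats 53)
base-9 happy: 625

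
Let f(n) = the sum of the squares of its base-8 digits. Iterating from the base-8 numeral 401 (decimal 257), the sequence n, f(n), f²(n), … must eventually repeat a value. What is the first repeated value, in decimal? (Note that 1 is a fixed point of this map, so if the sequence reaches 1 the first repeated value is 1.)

257 = (4,0,1)_8 → 17
17 = (2,1)_8 → 5
5 = (5)_8 → 25
25 = (3,1)_8 → 10
10 = (1,2)_8 → 5  — 5 already appeared earlier.

5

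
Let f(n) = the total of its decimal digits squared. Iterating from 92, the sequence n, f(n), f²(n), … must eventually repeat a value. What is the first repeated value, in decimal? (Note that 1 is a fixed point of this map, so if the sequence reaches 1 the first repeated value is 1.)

92 → 85
85 → 89
89 → 145
145 → 42
42 → 20
20 → 4
4 → 16
16 → 37
37 → 58
58 → 89  — 89 already appeared earlier.

89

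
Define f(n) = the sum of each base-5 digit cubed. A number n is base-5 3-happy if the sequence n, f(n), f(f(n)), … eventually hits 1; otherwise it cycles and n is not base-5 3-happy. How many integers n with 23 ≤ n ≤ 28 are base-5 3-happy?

1

23: 23 → 91 → 55 → 9 → 65 → 35 → 9  (repeats 9)
24: 24 → 128 → 28 → 28  (repeats 28)
25: 25 → 1  (reaches 1)
26: 26 → 2 → 8 → 28 → 28  (repeats 28)
27: 27 → 9 → 65 → 35 → 9  (repeats 9)
28: 28 → 28  (repeats 28)
base-5 3-happy: 25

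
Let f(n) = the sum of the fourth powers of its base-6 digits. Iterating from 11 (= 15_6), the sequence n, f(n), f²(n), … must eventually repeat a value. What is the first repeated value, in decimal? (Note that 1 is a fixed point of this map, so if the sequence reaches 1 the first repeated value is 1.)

338

11 = (1,5)_6 → 626
626 = (2,5,2,2)_6 → 673
673 = (3,0,4,1)_6 → 338
338 = (1,3,2,2)_6 → 114
114 = (3,1,0)_6 → 82
82 = (2,1,4)_6 → 273
273 = (1,1,3,3)_6 → 164
164 = (4,3,2)_6 → 353
353 = (1,3,4,5)_6 → 963
963 = (4,2,4,3)_6 → 609
609 = (2,4,5,3)_6 → 978
978 = (4,3,1,0)_6 → 338  — 338 already appeared earlier.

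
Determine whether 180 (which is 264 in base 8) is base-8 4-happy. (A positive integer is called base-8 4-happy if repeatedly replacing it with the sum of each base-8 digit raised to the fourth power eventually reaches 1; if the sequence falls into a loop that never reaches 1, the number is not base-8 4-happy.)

not base-8 4-happy

180 = (2,6,4)_8 → 2⁴ + 6⁴ + 4⁴ = 16 + 1296 + 256 = 1568
1568 = (3,0,4,0)_8 → 3⁴ + 0⁴ + 4⁴ + 0⁴ = 81 + 0 + 256 + 0 = 337
337 = (5,2,1)_8 → 5⁴ + 2⁴ + 1⁴ = 625 + 16 + 1 = 642
642 = (1,2,0,2)_8 → 1⁴ + 2⁴ + 0⁴ + 2⁴ = 1 + 16 + 0 + 16 = 33
33 = (4,1)_8 → 4⁴ + 1⁴ = 256 + 1 = 257
257 = (4,0,1)_8 → 4⁴ + 0⁴ + 1⁴ = 256 + 0 + 1 = 257  — 257 already seen; the sequence cycles without reaching 1.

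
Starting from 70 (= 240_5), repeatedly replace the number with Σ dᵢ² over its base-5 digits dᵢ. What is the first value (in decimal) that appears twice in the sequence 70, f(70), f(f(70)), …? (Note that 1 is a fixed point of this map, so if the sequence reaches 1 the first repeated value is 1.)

70 = (2,4,0)_5 → 2² + 4² + 0² = 4 + 16 + 0 = 20
20 = (4,0)_5 → 4² + 0² = 16 + 0 = 16
16 = (3,1)_5 → 3² + 1² = 9 + 1 = 10
10 = (2,0)_5 → 2² + 0² = 4 + 0 = 4
4 = (4)_5 → 4² = 16  — 16 already appeared earlier.

16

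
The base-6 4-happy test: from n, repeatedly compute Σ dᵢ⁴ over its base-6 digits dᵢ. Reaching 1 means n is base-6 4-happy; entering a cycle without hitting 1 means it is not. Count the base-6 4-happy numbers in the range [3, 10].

1

3: 3 → 81 → 98 → 288 → 17 → 641 → 1522 → 259 → 4 → 256 → 258 → 3  — not base-6 4-happy
4: 4 → 256 → 258 → 3 → 81 → 98 → 288 → 17 → 641 → 1522 → 259 → 4  — not base-6 4-happy
5: 5 → 625 → 658 → 338 → 114 → 82 → 273 → 164 → 353 → 963 → 609 → 978 → 338  — not base-6 4-happy
6: 6 → 1  — base-6 4-happy
7: 7 → 2 → 16 → 272 → 99 → 353 → 963 → 609 → 978 → 338 → 114 → 82 → 273 → 164 → 353  — not base-6 4-happy
8: 8 → 17 → 641 → 1522 → 259 → 4 → 256 → 258 → 3 → 81 → 98 → 288 → 17  — not base-6 4-happy
9: 9 → 82 → 273 → 164 → 353 → 963 → 609 → 978 → 338 → 114 → 82  — not base-6 4-happy
10: 10 → 257 → 627 → 738 → 178 → 1137 → 788 → 803 → 963 → 609 → 978 → 338 → 114 → 82 → 273 → 164 → 353 → 963  — not base-6 4-happy
base-6 4-happy: 6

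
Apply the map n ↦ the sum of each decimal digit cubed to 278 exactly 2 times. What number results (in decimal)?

755

278 → 2³ + 7³ + 8³ = 863
863 → 8³ + 6³ + 3³ = 755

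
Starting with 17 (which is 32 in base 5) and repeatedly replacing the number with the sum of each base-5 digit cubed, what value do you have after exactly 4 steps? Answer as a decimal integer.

17 = (3,2)_5 → 35
35 = (1,2,0)_5 → 9
9 = (1,4)_5 → 65
65 = (2,3,0)_5 → 35

35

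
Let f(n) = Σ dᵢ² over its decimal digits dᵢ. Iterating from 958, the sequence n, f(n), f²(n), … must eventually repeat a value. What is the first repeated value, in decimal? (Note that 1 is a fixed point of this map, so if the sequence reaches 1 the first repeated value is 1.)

958 → 9² + 5² + 8² = 170
170 → 1² + 7² + 0² = 50
50 → 5² + 0² = 25
25 → 2² + 5² = 29
29 → 2² + 9² = 85
85 → 8² + 5² = 89
89 → 8² + 9² = 145
145 → 1² + 4² + 5² = 42
42 → 4² + 2² = 20
20 → 2² + 0² = 4
4 → 4² = 16
16 → 1² + 6² = 37
37 → 3² + 7² = 58
58 → 5² + 8² = 89  — 89 already appeared earlier.

89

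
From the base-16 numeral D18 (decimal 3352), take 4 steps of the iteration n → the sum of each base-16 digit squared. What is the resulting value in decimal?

3352 = (13,1,8)_16 → 13² + 1² + 8² = 234
234 = (14,10)_16 → 14² + 10² = 296
296 = (1,2,8)_16 → 1² + 2² + 8² = 69
69 = (4,5)_16 → 4² + 5² = 41

41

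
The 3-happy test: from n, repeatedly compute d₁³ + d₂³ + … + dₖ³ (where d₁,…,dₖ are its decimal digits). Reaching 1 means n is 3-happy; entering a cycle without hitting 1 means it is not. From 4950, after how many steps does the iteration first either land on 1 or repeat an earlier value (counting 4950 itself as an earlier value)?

4950 → 4³ + 9³ + 5³ + 0³ = 64 + 729 + 125 + 0 = 918
918 → 9³ + 1³ + 8³ = 729 + 1 + 512 = 1242
1242 → 1³ + 2³ + 4³ + 2³ = 1 + 8 + 64 + 8 = 81
81 → 8³ + 1³ = 512 + 1 = 513
513 → 5³ + 1³ + 3³ = 125 + 1 + 27 = 153
153 → 1³ + 5³ + 3³ = 1 + 125 + 27 = 153  — 153 repeats.
That took 6 steps.

6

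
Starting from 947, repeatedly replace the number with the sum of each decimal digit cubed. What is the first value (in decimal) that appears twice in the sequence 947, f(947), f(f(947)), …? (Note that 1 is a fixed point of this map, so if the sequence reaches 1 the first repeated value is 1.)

947 → 9³ + 4³ + 7³ = 729 + 64 + 343 = 1136
1136 → 1³ + 1³ + 3³ + 6³ = 1 + 1 + 27 + 216 = 245
245 → 2³ + 4³ + 5³ = 8 + 64 + 125 = 197
197 → 1³ + 9³ + 7³ = 1 + 729 + 343 = 1073
1073 → 1³ + 0³ + 7³ + 3³ = 1 + 0 + 343 + 27 = 371
371 → 3³ + 7³ + 1³ = 27 + 343 + 1 = 371  — 371 already appeared earlier.

371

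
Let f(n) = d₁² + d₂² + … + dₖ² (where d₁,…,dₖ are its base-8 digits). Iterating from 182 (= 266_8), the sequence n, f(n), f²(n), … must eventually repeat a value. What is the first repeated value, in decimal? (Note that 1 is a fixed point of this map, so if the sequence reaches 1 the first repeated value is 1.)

1

182 = (2,6,6)_8 → 2² + 6² + 6² = 4 + 36 + 36 = 76
76 = (1,1,4)_8 → 1² + 1² + 4² = 1 + 1 + 16 = 18
18 = (2,2)_8 → 2² + 2² = 4 + 4 = 8
8 = (1,0)_8 → 1² + 0² = 1 + 0 = 1  — reached the fixed point 1.
1 → 1, so 1 is the first repeated value.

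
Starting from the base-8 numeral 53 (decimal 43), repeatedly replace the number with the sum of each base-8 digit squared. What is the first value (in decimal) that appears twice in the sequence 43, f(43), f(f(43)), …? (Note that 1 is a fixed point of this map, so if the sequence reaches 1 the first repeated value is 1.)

43 = (5,3)_8 → 5² + 3² = 25 + 9 = 34
34 = (4,2)_8 → 4² + 2² = 16 + 4 = 20
20 = (2,4)_8 → 2² + 4² = 4 + 16 = 20  — 20 already appeared earlier.

20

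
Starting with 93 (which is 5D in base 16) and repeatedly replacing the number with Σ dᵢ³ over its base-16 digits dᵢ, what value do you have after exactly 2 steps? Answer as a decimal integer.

93 = (5,13)_16 → 5³ + 13³ = 2322
2322 = (9,1,2)_16 → 9³ + 1³ + 2³ = 738

738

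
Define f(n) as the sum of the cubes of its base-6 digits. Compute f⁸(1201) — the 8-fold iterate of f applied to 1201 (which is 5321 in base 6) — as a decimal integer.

1201 = (5,3,2,1)_6 → 5³ + 3³ + 2³ + 1³ = 125 + 27 + 8 + 1 = 161
161 = (4,2,5)_6 → 4³ + 2³ + 5³ = 64 + 8 + 125 = 197
197 = (5,2,5)_6 → 5³ + 2³ + 5³ = 125 + 8 + 125 = 258
258 = (1,1,1,0)_6 → 1³ + 1³ + 1³ + 0³ = 1 + 1 + 1 + 0 = 3
3 = (3)_6 → 3³ = 27
27 = (4,3)_6 → 4³ + 3³ = 64 + 27 = 91
91 = (2,3,1)_6 → 2³ + 3³ + 1³ = 8 + 27 + 1 = 36
36 = (1,0,0)_6 → 1³ + 0³ + 0³ = 1 + 0 + 0 = 1

1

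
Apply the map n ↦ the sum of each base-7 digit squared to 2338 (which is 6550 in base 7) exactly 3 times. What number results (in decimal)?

2338 = (6,5,5,0)_7 → 6² + 5² + 5² + 0² = 86
86 = (1,5,2)_7 → 1² + 5² + 2² = 30
30 = (4,2)_7 → 4² + 2² = 20

20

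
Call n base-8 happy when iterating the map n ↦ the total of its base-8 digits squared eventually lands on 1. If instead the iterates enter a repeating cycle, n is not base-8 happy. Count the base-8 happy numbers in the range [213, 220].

2

213: 213 → 38 → 52 → 52  (repeats 52)
214: 214 → 49 → 37 → 41 → 26 → 13 → 26  (repeats 26)
215: 215 → 62 → 85 → 30 → 45 → 50 → 40 → 25 → 10 → 5 → 25  (repeats 25)
216: 216 → 18 → 8 → 1  (reaches 1)
217: 217 → 19 → 13 → 26 → 13  (repeats 13)
218: 218 → 22 → 40 → 25 → 10 → 5 → 25  (repeats 25)
219: 219 → 27 → 18 → 8 → 1  (reaches 1)
220: 220 → 34 → 20 → 20  (repeats 20)
base-8 happy: 216, 219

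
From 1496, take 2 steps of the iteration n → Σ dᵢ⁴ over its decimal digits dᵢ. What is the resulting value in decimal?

4354

1496 → 1⁴ + 4⁴ + 9⁴ + 6⁴ = 1 + 256 + 6561 + 1296 = 8114
8114 → 8⁴ + 1⁴ + 1⁴ + 4⁴ = 4096 + 1 + 1 + 256 = 4354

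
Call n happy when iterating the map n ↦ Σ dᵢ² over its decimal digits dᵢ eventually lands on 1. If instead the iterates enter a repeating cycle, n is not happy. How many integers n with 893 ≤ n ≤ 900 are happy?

893: 893 → 154 → 42 → 20 → 4 → 16 → 37 → 58 → 89 → 145 → 42  — not happy
894: 894 → 161 → 38 → 73 → 58 → 89 → 145 → 42 → 20 → 4 → 16 → 37 → 58  — not happy
895: 895 → 170 → 50 → 25 → 29 → 85 → 89 → 145 → 42 → 20 → 4 → 16 → 37 → 58 → 89  — not happy
896: 896 → 181 → 66 → 72 → 53 → 34 → 25 → 29 → 85 → 89 → 145 → 42 → 20 → 4 → 16 → 37 → 58 → 89  — not happy
897: 897 → 194 → 98 → 145 → 42 → 20 → 4 → 16 → 37 → 58 → 89 → 145  — not happy
898: 898 → 209 → 85 → 89 → 145 → 42 → 20 → 4 → 16 → 37 → 58 → 89  — not happy
899: 899 → 226 → 44 → 32 → 13 → 10 → 1  — happy
900: 900 → 81 → 65 → 61 → 37 → 58 → 89 → 145 → 42 → 20 → 4 → 16 → 37  — not happy
happy: 899

1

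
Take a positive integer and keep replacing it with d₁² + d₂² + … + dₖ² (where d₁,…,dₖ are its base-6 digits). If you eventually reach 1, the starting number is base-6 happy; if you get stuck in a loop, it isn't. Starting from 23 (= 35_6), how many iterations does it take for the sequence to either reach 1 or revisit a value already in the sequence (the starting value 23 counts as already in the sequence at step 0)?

10

23 = (3,5)_6 → 3² + 5² = 9 + 25 = 34
34 = (5,4)_6 → 5² + 4² = 25 + 16 = 41
41 = (1,0,5)_6 → 1² + 0² + 5² = 1 + 0 + 25 = 26
26 = (4,2)_6 → 4² + 2² = 16 + 4 = 20
20 = (3,2)_6 → 3² + 2² = 9 + 4 = 13
13 = (2,1)_6 → 2² + 1² = 4 + 1 = 5
5 = (5)_6 → 5² = 25
25 = (4,1)_6 → 4² + 1² = 16 + 1 = 17
17 = (2,5)_6 → 2² + 5² = 4 + 25 = 29
29 = (4,5)_6 → 4² + 5² = 16 + 25 = 41  — 41 repeats.
That took 10 steps.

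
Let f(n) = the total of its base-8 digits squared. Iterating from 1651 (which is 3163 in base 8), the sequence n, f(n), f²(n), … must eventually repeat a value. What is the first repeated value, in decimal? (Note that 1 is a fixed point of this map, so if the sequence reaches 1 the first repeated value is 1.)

1651 = (3,1,6,3)_8 → 3² + 1² + 6² + 3² = 55
55 = (6,7)_8 → 6² + 7² = 85
85 = (1,2,5)_8 → 1² + 2² + 5² = 30
30 = (3,6)_8 → 3² + 6² = 45
45 = (5,5)_8 → 5² + 5² = 50
50 = (6,2)_8 → 6² + 2² = 40
40 = (5,0)_8 → 5² + 0² = 25
25 = (3,1)_8 → 3² + 1² = 10
10 = (1,2)_8 → 1² + 2² = 5
5 = (5)_8 → 5² = 25  — 25 already appeared earlier.

25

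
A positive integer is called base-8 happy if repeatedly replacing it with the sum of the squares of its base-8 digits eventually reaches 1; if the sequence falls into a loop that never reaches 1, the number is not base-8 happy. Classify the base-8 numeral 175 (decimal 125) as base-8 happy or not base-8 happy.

125 = (1,7,5)_8 → 1² + 7² + 5² = 1 + 49 + 25 = 75
75 = (1,1,3)_8 → 1² + 1² + 3² = 1 + 1 + 9 = 11
11 = (1,3)_8 → 1² + 3² = 1 + 9 = 10
10 = (1,2)_8 → 1² + 2² = 1 + 4 = 5
5 = (5)_8 → 5² = 25
25 = (3,1)_8 → 3² + 1² = 9 + 1 = 10  — 10 already seen; the sequence cycles without reaching 1.

not base-8 happy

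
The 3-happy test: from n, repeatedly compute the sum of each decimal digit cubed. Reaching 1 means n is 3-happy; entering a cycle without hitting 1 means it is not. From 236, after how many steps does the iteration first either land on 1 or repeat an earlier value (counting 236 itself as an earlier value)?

7

236 → 251
251 → 134
134 → 92
92 → 737
737 → 713
713 → 371
371 → 371  — 371 repeats.
That took 7 steps.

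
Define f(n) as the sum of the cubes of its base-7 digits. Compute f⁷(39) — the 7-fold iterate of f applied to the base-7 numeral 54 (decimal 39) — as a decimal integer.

9

39 = (5,4)_7 → 5³ + 4³ = 125 + 64 = 189
189 = (3,6,0)_7 → 3³ + 6³ + 0³ = 27 + 216 + 0 = 243
243 = (4,6,5)_7 → 4³ + 6³ + 5³ = 64 + 216 + 125 = 405
405 = (1,1,1,6)_7 → 1³ + 1³ + 1³ + 6³ = 1 + 1 + 1 + 216 = 219
219 = (4,3,2)_7 → 4³ + 3³ + 2³ = 64 + 27 + 8 = 99
99 = (2,0,1)_7 → 2³ + 0³ + 1³ = 8 + 0 + 1 = 9
9 = (1,2)_7 → 1³ + 2³ = 1 + 8 = 9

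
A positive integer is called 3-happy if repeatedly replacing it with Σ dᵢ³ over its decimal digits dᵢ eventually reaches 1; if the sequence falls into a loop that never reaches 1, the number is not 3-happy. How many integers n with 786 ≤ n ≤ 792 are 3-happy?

1

786: 786 → 1071 → 345 → 216 → 225 → 141 → 66 → 432 → 99 → 1458 → 702 → 351 → 153 → 153  (repeats 153)
787: 787 → 1198 → 1243 → 100 → 1  (reaches 1)
788: 788 → 1367 → 587 → 980 → 1241 → 74 → 407 → 407  (repeats 407)
789: 789 → 1584 → 702 → 351 → 153 → 153  (repeats 153)
790: 790 → 1072 → 352 → 160 → 217 → 352  (repeats 352)
791: 791 → 1073 → 371 → 371  (repeats 371)
792: 792 → 1080 → 513 → 153 → 153  (repeats 153)
3-happy: 787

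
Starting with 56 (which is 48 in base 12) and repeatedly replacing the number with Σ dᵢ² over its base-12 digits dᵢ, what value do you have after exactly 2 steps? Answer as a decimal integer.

100

56 = (4,8)_12 → 4² + 8² = 80
80 = (6,8)_12 → 6² + 8² = 100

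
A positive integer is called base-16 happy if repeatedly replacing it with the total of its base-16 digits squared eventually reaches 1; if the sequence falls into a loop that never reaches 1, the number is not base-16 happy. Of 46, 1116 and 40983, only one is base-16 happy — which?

46: 46 → 200 → 208 → 169 → 181 → 146 → 85 → 50 → 13 → 169  — repeats 169 (not base-16 happy)
1116: 1116 → 185 → 202 → 244 → 241 → 226 → 200 → 208 → 169 → 181 → 146 → 85 → 50 → 13 → 169  — repeats 169 (not base-16 happy)
40983: 40983 → 150 → 117 → 74 → 116 → 65 → 17 → 2 → 4 → 16 → 1  — reaches 1 (base-16 happy)

40983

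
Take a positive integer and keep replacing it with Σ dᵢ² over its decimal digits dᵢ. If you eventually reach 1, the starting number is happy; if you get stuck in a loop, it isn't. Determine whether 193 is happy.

happy

193 → 1² + 9² + 3² = 1 + 81 + 9 = 91
91 → 9² + 1² = 81 + 1 = 82
82 → 8² + 2² = 64 + 4 = 68
68 → 6² + 8² = 36 + 64 = 100
100 → 1² + 0² + 0² = 1 + 0 + 0 = 1  — reached 1.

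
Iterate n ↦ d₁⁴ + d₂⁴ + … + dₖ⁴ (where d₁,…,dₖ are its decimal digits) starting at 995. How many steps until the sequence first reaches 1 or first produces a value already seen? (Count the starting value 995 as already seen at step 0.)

5

995 → 9⁴ + 9⁴ + 5⁴ = 6561 + 6561 + 625 = 13747
13747 → 1⁴ + 3⁴ + 7⁴ + 4⁴ + 7⁴ = 1 + 81 + 2401 + 256 + 2401 = 5140
5140 → 5⁴ + 1⁴ + 4⁴ + 0⁴ = 625 + 1 + 256 + 0 = 882
882 → 8⁴ + 8⁴ + 2⁴ = 4096 + 4096 + 16 = 8208
8208 → 8⁴ + 2⁴ + 0⁴ + 8⁴ = 4096 + 16 + 0 + 4096 = 8208  — 8208 repeats.
That took 5 steps.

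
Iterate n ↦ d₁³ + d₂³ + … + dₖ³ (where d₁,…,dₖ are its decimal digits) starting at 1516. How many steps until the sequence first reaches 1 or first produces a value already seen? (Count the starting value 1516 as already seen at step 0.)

1516 → 1³ + 5³ + 1³ + 6³ = 1 + 125 + 1 + 216 = 343
343 → 3³ + 4³ + 3³ = 27 + 64 + 27 = 118
118 → 1³ + 1³ + 8³ = 1 + 1 + 512 = 514
514 → 5³ + 1³ + 4³ = 125 + 1 + 64 = 190
190 → 1³ + 9³ + 0³ = 1 + 729 + 0 = 730
730 → 7³ + 3³ + 0³ = 343 + 27 + 0 = 370
370 → 3³ + 7³ + 0³ = 27 + 343 + 0 = 370  — 370 repeats.
That took 7 steps.

7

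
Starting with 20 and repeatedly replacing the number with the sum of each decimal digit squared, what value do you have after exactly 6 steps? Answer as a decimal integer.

145

20 → 2² + 0² = 4 + 0 = 4
4 → 4² = 16
16 → 1² + 6² = 1 + 36 = 37
37 → 3² + 7² = 9 + 49 = 58
58 → 5² + 8² = 25 + 64 = 89
89 → 8² + 9² = 64 + 81 = 145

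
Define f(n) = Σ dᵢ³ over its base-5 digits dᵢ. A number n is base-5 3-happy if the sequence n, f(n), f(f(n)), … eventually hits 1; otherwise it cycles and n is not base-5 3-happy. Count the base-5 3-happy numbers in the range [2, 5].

1

2: 2 → 8 → 28 → 28  — not base-5 3-happy
3: 3 → 27 → 9 → 65 → 35 → 9  — not base-5 3-happy
4: 4 → 64 → 80 → 28 → 28  — not base-5 3-happy
5: 5 → 1  — base-5 3-happy
base-5 3-happy: 5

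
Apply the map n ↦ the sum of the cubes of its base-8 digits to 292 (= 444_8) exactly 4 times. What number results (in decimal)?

292 = (4,4,4)_8 → 4³ + 4³ + 4³ = 192
192 = (3,0,0)_8 → 3³ + 0³ + 0³ = 27
27 = (3,3)_8 → 3³ + 3³ = 54
54 = (6,6)_8 → 6³ + 6³ = 432

432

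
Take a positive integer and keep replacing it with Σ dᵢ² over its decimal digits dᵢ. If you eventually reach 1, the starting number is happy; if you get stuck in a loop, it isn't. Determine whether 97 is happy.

happy

97 → 9² + 7² = 81 + 49 = 130
130 → 1² + 3² + 0² = 1 + 9 + 0 = 10
10 → 1² + 0² = 1 + 0 = 1  — reached 1.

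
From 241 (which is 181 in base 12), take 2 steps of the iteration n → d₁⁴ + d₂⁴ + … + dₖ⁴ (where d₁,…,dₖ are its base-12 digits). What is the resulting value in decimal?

241 = (1,8,1)_12 → 4098
4098 = (2,4,5,6)_12 → 2193

2193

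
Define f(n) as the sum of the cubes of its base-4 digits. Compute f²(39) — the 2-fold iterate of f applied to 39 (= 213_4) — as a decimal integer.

39 = (2,1,3)_4 → 2³ + 1³ + 3³ = 36
36 = (2,1,0)_4 → 2³ + 1³ + 0³ = 9

9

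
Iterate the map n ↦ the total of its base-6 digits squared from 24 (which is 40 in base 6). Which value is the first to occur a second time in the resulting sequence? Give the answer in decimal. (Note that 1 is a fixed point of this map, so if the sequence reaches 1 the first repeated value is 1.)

24 = (4,0)_6 → 4² + 0² = 16
16 = (2,4)_6 → 2² + 4² = 20
20 = (3,2)_6 → 3² + 2² = 13
13 = (2,1)_6 → 2² + 1² = 5
5 = (5)_6 → 5² = 25
25 = (4,1)_6 → 4² + 1² = 17
17 = (2,5)_6 → 2² + 5² = 29
29 = (4,5)_6 → 4² + 5² = 41
41 = (1,0,5)_6 → 1² + 0² + 5² = 26
26 = (4,2)_6 → 4² + 2² = 20  — 20 already appeared earlier.

20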